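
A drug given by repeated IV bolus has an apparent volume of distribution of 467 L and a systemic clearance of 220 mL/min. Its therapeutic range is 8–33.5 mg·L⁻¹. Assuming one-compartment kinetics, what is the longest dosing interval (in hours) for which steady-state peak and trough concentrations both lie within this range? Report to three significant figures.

50.7 h

Convert clearance: 220 mL/min × 60 min/h ÷ 1000 mL/L = 13.20 L/h
k = CL / Vd = 13.20 / 467.0 = 0.02827 h⁻¹
Between IV bolus doses, concentration decays as C = C₀·e^(−kτ), so C_peak/C_trough = e^(kτ).
τ_max = ln(C_peak/C_trough) / k = ln(33.5/8) / 0.02827 = 1.432 / 0.02827 = 50.65 h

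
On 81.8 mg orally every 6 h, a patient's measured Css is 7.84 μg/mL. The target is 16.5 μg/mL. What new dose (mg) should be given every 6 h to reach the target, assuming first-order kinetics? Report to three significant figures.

172 mg

For first-order elimination, Css ∝ F·D/(CL·τ); F and CL are unchanged, so Css ∝ D/τ.
D₂ = D₁ × (Css,target / Css,current) = 81.8 × 16.5/7.84 = 172.2 mg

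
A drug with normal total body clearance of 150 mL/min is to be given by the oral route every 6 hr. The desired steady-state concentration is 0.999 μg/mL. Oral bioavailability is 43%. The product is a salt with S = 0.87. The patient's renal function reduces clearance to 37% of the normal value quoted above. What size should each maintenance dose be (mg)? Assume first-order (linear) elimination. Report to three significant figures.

53.4 mg

CL = 150 mL/min × 60/1000 = 9.000 L/h
Patient clearance = 0.37 × 9.000 = 3.330 L/h
D = CL × Css × τ / F / S = 3.330 × 0.999 × 6 / 0.43 / 0.87 = 53.35 mg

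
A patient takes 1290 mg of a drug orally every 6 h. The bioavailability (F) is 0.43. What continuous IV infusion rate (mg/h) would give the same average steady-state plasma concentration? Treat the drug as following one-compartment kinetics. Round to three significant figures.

92.5 mg/h

Equivalent systemic input: infusion rate = F·D/τ.
Rate = 0.43 × 1290 / 6 = 92.45 mg/h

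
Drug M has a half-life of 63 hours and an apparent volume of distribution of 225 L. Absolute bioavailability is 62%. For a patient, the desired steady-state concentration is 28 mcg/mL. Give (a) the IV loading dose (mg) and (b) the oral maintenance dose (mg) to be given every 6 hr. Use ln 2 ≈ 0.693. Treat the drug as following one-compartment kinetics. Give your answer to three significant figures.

(a) 6300 mg; (b) 671 mg

LD = Vd × C = 225.0 × 28 = 6300 mg
CL = 0.693 × Vd / t½ = 0.693 × 225.0 / 63 = 2.475 L/h
D = CL × Css × τ / F = 2.475 × 28 × 6 / 0.62 = 670.6 mg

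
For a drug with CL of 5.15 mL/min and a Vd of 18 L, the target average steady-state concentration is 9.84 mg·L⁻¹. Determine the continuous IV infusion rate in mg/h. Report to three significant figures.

Convert clearance: 5.15 mL/min × 60 min/h ÷ 1000 mL/L = 0.3090 L/h
At steady state, infusion rate equals elimination rate: rate in = CL × Css.
Infusion rate = CL · Css = 0.3090 L/h × 9.84 mg/L = 3.041 mg/h

3.04 mg/h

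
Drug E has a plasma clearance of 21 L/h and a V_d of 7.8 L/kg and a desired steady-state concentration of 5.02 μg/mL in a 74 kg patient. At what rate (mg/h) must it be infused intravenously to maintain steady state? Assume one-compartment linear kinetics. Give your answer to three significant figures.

Rate = CL × Css = 21.00 × 5.02 = 105.4 mg/h

105 mg/h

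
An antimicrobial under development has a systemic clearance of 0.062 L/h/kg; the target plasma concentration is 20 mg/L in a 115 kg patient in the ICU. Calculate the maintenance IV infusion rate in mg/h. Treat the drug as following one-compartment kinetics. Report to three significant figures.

CL = 0.062 L/h/kg × 115 kg = 7.130 L/h
Rate = CL × Css = 7.130 × 20 = 142.6 mg/h

143 mg/h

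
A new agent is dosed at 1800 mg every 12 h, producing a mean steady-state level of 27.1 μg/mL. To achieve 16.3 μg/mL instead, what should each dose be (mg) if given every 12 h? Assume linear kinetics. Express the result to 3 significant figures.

1080 mg

With linear kinetics, Css is proportional to dose rate (D/τ) at fixed clearance.
D₂ = D₁ × (Css,target / Css,current) = 1800 × 16.3/27.1 = 1083 mg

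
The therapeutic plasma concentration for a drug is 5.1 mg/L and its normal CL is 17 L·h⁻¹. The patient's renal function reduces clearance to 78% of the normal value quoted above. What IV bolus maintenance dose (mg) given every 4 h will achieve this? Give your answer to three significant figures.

Patient clearance = 0.78 × 17.00 = 13.26 L/h
D = CL × Css × τ = 13.26 × 5.1 × 4 = 270.5 mg

271 mg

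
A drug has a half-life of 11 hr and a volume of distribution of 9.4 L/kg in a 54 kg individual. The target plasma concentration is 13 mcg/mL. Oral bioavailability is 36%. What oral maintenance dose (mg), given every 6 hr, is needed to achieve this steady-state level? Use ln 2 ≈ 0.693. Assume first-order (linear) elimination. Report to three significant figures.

Vd = 9.4 L/kg × 54 kg = 507.6 L
CL = ln 2 · Vd / t½ = 0.693 × 507.6 / 11 = 31.98 L/h
D = CL × Css × τ / F = 31.98 × 13 × 6 / 0.36 = 6929 mg

6930 mg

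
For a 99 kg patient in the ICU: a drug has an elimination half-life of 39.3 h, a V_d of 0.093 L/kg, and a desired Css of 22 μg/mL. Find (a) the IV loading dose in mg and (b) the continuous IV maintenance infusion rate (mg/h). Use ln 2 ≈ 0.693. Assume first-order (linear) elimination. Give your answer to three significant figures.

(a) 203 mg; (b) 3.57 mg/h

Total Vd = 0.093 × 99 = 9.207 L
LD = Vd × C = 9.207 × 22 = 202.6 mg
CL = 0.693 × Vd / t½ = 0.693 × 9.207 / 39.3 = 0.1624 L/h
Infusion rate = CL × Css = 0.1624 × 22 = 3.573 mg/h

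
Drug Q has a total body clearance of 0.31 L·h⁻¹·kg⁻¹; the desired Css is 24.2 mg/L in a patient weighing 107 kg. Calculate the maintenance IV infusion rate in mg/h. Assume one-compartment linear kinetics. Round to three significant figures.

803 mg/h

CL = 0.31 L·h⁻¹·kg⁻¹ × 107 kg = 33.17 L/h
At steady state, infusion rate equals elimination rate: rate in = CL × Css.
Rate = CL × Css = 33.17 × 24.2 = 802.7 mg/h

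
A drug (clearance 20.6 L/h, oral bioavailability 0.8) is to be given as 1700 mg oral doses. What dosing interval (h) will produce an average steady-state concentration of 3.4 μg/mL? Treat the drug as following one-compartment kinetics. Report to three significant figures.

F·D/τ = CL·Css → τ = F·D / (CL·Css).
τ = 0.8 × 1700 / (20.6 × 3.4) = 19.42 h

19.4 h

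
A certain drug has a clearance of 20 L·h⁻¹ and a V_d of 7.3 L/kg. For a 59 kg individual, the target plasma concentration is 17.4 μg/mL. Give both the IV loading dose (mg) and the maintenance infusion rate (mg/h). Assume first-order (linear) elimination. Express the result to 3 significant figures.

(a) 7490 mg; (b) 348 mg/h

Total Vd = 7.3 × 59 = 430.7 L
Loading dose = Vd × C = 430.7 × 17.4 = 7494 mg
Maintenance: replace elimination → rate = CL × Css = 20.00 × 17.4 = 348.0 mg/h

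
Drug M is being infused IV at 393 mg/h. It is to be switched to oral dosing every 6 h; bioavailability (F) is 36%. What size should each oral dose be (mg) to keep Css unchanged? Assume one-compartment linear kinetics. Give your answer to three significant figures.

To maintain the same Css, the systemic dosing rate must be unchanged: F·D/τ = infusion rate.
D = rate × τ / F = 393 × 6 / 0.36 = 6550 mg

6550 mg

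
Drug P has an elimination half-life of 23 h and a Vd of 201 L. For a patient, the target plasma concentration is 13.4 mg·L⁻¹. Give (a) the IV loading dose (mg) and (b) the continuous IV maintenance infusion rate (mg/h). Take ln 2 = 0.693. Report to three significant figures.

LD = Vd × C = 201.0 × 13.4 = 2693 mg
CL = 0.693 × Vd / t½ = 0.693 × 201.0 / 23 = 6.056 L/h
Infusion rate = CL × Css = 6.056 × 13.4 = 81.15 mg/h

(a) 2690 mg; (b) 81.2 mg/h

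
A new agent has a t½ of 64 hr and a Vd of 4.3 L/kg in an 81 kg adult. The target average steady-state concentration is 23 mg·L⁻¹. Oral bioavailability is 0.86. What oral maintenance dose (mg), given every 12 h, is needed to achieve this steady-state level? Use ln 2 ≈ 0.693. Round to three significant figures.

1210 mg

Vd = 4.3 L/kg × 81 kg = 348.3 L
CL = ln 2 · Vd / t½ = 0.693 × 348.3 / 64 = 3.771 L/h
D = CL × Css × τ / F = 3.771 × 23 × 12 / 0.86 = 1210 mg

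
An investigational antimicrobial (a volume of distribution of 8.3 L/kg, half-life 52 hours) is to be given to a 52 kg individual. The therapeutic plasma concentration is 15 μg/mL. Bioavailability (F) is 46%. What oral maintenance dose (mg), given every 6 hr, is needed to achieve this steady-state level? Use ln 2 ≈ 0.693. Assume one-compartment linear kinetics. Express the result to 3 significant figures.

Vd = 8.3 L/kg × 52 kg = 431.6 L
k = 0.693/52 = 0.01333 h⁻¹, so CL = k·Vd = 0.01333 × 431.6 = 5.753 L/h
D = CL × Css × τ / F = 5.753 × 15 × 6 / 0.46 = 1126 mg

1130 mg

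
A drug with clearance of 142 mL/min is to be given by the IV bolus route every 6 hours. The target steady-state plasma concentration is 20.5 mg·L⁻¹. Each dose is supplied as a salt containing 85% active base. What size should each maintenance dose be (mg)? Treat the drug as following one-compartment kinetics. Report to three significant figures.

Convert clearance: 142 mL/min × 60 min/h ÷ 1000 mL/L = 8.520 L/h
D = CL × Css × τ / S = 8.520 × 20.5 × 6 / 0.85 = 1233 mg

1230 mg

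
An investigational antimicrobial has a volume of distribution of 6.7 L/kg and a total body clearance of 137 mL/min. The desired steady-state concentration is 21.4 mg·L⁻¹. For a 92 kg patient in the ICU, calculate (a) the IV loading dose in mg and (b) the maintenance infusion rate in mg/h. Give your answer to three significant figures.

Total Vd = 6.7 × 92 = 616.4 L
Loading dose = Vd × C = 616.4 × 21.4 = 13190 mg
CL = 137 mL/min = 137 × 0.06 = 8.220 L/h
Infusion rate = 8.220 L/h × 21.4 mg/L = 175.9 mg/h

(a) 13200 mg; (b) 176 mg/h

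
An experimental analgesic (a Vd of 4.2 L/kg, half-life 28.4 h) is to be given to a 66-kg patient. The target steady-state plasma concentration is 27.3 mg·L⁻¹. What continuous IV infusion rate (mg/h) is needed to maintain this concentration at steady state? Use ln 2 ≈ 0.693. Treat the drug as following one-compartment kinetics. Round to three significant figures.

Vd(total) = 66 kg × 4.2 L/kg = 277.2 L
k = 0.693/28.4 = 0.02440 h⁻¹, so CL = k·Vd = 0.02440 × 277.2 = 6.764 L/h
Infusion rate = CL × Css = 6.764 × 27.3 = 184.7 mg/h

185 mg/h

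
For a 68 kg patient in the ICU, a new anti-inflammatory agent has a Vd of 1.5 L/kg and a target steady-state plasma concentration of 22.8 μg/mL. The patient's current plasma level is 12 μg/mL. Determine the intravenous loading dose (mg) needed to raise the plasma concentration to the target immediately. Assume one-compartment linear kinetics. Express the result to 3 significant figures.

1100 mg

Vd = 1.5 L/kg × 68 kg = 102.0 L
The loading dose fills Vd to the target concentration.
Concentration deficit ΔC = 22.8 − 12 = 10.80 mg/L
LD = Vd × ΔC = 102.0 × 10.80 = 1102 mg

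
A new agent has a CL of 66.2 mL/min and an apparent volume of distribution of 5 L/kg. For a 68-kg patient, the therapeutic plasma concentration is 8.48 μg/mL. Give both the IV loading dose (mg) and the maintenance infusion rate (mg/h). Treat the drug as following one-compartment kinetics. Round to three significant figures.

(a) 2880 mg; (b) 33.7 mg/h

Total Vd = 5 × 68 = 340.0 L
Loading: fill Vd to C_target → 340.0 L × 8.48 mg/L = 2883 mg
CL = 66.2 mL/min = 66.2 × 0.06 = 3.972 L/h
Maintenance: replace elimination → rate = CL × Css = 3.972 × 8.48 = 33.68 mg/h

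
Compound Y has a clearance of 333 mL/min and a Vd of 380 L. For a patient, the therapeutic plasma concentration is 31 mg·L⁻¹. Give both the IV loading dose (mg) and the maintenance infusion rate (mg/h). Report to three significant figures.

Loading dose = Vd × C = 380.0 × 31 = 11780 mg
CL = 333 mL/min = 333 × 0.06 = 19.98 L/h
Infusion rate = 19.98 L/h × 31 mg/L = 619.4 mg/h

(a) 11800 mg; (b) 619 mg/h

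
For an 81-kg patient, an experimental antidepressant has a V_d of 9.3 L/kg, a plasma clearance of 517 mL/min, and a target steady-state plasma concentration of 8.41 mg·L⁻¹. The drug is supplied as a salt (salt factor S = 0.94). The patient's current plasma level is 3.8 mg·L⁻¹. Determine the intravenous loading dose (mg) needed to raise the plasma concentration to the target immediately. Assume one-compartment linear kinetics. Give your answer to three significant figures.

3690 mg

Vd = 9.3 L/kg × 81 kg = 753.3 L
Concentration deficit ΔC = 8.41 − 3.8 = 4.610 mg/L
LD = Vd × ΔC / S = 753.3 × 4.610 / 0.94 = 3694 mg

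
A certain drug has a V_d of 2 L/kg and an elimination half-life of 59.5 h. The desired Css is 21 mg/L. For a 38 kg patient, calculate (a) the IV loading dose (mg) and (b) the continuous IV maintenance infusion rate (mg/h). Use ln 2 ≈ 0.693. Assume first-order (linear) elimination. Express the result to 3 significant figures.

Vd(total) = 38 kg × 2 L/kg = 76.00 L
LD = Vd × C = 76.00 × 21 = 1596 mg
CL = 0.693 × Vd / t½ = 0.693 × 76.00 / 59.5 = 0.8852 L/h
Infusion rate = CL × Css = 0.8852 × 21 = 18.59 mg/h

(a) 1600 mg; (b) 18.6 mg/h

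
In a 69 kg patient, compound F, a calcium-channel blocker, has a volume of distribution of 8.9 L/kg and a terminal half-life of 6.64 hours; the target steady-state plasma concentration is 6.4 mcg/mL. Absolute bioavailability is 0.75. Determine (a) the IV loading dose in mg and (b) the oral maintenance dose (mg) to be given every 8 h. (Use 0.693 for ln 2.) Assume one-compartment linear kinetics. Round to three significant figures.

(a) 3930 mg; (b) 4380 mg

Total Vd = 8.9 × 69 = 614.1 L
LD = Vd × C = 614.1 × 6.4 = 3930 mg
CL = 0.693 × Vd / t½ = 0.693 × 614.1 / 6.64 = 64.09 L/h
D = CL × Css × τ / F = 64.09 × 6.4 × 8 / 0.75 = 4375 mg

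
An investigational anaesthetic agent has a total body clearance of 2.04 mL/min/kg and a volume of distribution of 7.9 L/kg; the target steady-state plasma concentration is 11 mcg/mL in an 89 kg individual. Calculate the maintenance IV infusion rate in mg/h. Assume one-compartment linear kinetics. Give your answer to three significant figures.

120 mg/h

CL = 2.04 mL/min/kg × 89 kg = 181.6 mL/min = 181.6 × 60/1000 = 10.90 L/h
R₀ = 10.90 × 11 = 119.9 mg/h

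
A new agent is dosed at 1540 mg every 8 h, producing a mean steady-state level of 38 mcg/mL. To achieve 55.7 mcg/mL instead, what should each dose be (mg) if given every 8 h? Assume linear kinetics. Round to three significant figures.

For first-order elimination, Css ∝ F·D/(CL·τ); F and CL are unchanged, so Css ∝ D/τ.
D₂ = D₁ × (Css,target / Css,current) = 1540 × 55.7/38 = 2257 mg

2260 mg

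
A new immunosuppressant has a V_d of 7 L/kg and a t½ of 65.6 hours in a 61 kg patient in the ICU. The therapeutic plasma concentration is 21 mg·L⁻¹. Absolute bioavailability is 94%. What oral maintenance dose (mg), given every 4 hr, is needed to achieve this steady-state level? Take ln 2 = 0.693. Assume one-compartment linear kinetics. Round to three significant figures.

403 mg

Total Vd = 7 × 61 = 427.0 L
CL = ln 2 · Vd / t½ = 0.693 × 427.0 / 65.6 = 4.511 L/h
D = CL × Css × τ / F = 4.511 × 21 × 4 / 0.94 = 403.1 mg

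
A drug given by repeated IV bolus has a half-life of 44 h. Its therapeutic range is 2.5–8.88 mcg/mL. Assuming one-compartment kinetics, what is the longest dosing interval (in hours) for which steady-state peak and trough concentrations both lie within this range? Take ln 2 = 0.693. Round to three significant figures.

80.5 h

k = 0.693 / t½ = 0.693 / 44 = 0.01575 h⁻¹
Between IV bolus doses, concentration decays as C = C₀·e^(−kτ), so C_peak/C_trough = e^(kτ).
τ_max = ln(C_peak/C_trough) / k = ln(8.88/2.5) / 0.01575 = 1.268 / 0.01575 = 80.51 h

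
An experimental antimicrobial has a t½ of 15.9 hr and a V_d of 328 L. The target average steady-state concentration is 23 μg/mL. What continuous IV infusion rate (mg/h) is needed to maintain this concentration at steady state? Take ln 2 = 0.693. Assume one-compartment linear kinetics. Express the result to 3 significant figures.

329 mg/h

CL = 0.693 × Vd / t½ = 0.693 × 328.0 / 15.9 = 14.30 L/h
Infusion rate = CL × Css = 14.30 × 23 = 328.9 mg/h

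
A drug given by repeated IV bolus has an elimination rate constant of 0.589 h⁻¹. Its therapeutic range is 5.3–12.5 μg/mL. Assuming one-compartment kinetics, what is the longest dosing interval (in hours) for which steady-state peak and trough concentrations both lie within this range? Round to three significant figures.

Between IV bolus doses, concentration decays as C = C₀·e^(−kτ), so C_peak/C_trough = e^(kτ).
τ_max = ln(C_peak/C_trough) / k = ln(12.5/5.3) / 0.5890 = 0.8580 / 0.5890 = 1.457 h

1.46 h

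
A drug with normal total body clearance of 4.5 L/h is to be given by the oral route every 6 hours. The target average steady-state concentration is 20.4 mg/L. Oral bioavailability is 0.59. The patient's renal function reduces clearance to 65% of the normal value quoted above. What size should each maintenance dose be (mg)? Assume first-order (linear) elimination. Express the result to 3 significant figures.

Patient clearance = 0.65 × 4.500 = 2.925 L/h
D = CL × Css × τ / F = 2.925 × 20.4 × 6 / 0.59 = 606.8 mg

607 mg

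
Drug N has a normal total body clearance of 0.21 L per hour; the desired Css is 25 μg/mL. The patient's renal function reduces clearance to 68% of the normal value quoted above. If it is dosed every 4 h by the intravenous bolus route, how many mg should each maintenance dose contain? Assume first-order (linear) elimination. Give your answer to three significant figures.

Patient clearance = 0.68 × 0.2100 = 0.1428 L/h
D = CL × Css × τ = 0.1428 × 25 × 4 = 14.28 mg

14.3 mg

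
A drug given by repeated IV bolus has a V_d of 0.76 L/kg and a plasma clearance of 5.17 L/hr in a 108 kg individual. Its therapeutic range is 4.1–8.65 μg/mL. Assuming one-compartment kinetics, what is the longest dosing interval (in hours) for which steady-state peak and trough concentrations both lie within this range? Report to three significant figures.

Vd(total) = 108 kg × 0.76 L/kg = 82.08 L
k = CL / Vd = 5.170 / 82.08 = 0.06299 h⁻¹
Between IV bolus doses, concentration decays as C = C₀·e^(−kτ), so C_peak/C_trough = e^(kτ).
τ_max = ln(C_peak/C_trough) / k = ln(8.65/4.1) / 0.06299 = 0.7466 / 0.06299 = 11.85 h

11.9 h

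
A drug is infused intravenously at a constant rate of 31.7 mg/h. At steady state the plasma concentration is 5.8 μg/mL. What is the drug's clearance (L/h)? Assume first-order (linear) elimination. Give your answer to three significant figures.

At steady state, infusion rate = CL × Css, so CL = rate / Css.
CL = 31.7 / 5.8 = 5.466 L/h

5.47 L/h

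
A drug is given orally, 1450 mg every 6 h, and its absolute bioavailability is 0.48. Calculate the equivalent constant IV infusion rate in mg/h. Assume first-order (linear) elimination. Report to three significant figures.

116 mg/h

Equivalent systemic input: infusion rate = F·D/τ.
Rate = 0.48 × 1450 / 6 = 116.0 mg/h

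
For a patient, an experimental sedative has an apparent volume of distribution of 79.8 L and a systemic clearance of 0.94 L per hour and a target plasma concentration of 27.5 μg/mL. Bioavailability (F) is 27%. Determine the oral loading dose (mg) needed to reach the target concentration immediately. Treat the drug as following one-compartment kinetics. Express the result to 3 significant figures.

8130 mg

LD = Vd × C / F = 79.80 × 27.50 / 0.27 = 8128 mg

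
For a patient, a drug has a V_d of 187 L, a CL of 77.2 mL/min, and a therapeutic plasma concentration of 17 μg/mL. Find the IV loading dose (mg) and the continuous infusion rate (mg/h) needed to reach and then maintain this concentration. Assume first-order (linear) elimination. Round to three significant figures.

(a) 3180 mg; (b) 78.7 mg/h

Loading dose = Vd × C = 187.0 × 17 = 3179 mg
CL = 77.2 mL/min × 60/1000 = 4.632 L/h
Maintenance: replace elimination → rate = CL × Css = 4.632 × 17 = 78.74 mg/h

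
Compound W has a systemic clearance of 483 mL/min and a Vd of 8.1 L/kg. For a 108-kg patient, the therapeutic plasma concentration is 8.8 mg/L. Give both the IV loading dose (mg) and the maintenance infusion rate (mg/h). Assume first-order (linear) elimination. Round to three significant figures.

Total Vd = 8.1 × 108 = 874.8 L
Loading: fill Vd to C_target → 874.8 L × 8.8 mg/L = 7698 mg
CL = 483 mL/min × 60/1000 = 28.98 L/h
Maintenance infusion rate = CL × Css = 28.98 × 8.8 = 255.0 mg/h

(a) 7700 mg; (b) 255 mg/h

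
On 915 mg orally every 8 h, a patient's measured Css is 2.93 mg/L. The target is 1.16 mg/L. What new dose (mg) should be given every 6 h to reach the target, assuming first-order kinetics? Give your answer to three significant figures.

272 mg

With linear kinetics, Css is proportional to dose rate (D/τ) at fixed clearance.
D₂ = D₁ × (Css,target / Css,current) × (τ₂/τ₁) = 915 × (1.16/2.93) × (6/8) = 271.7 mg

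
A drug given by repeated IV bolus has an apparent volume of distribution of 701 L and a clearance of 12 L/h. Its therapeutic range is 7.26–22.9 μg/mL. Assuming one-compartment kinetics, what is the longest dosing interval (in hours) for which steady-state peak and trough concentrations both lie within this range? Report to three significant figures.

67.1 h

k = CL / Vd = 12.00 / 701.0 = 0.01712 h⁻¹
Between IV bolus doses, concentration decays as C = C₀·e^(−kτ), so C_peak/C_trough = e^(kτ).
τ_max = ln(C_peak/C_trough) / k = ln(22.9/7.26) / 0.01712 = 1.149 / 0.01712 = 67.11 h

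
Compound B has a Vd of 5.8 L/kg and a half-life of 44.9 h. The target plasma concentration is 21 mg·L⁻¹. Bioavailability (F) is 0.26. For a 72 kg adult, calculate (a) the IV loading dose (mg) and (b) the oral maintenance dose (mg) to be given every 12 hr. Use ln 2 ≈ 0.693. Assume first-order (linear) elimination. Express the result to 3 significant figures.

(a) 8770 mg; (b) 6250 mg

Vd = 5.8 L/kg × 72 kg = 417.6 L
LD = Vd × C = 417.6 × 21 = 8770 mg
CL = 0.693 × Vd / t½ = 0.693 × 417.6 / 44.9 = 6.445 L/h
D = CL × Css × τ / F = 6.445 × 21 × 12 / 0.26 = 6247 mg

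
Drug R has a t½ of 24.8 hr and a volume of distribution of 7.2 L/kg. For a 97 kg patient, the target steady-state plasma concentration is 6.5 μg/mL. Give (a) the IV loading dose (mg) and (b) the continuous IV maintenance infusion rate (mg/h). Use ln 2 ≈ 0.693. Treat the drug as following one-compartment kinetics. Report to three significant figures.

(a) 4540 mg; (b) 127 mg/h

Vd = 7.2 L/kg × 97 kg = 698.4 L
LD = Vd × C = 698.4 × 6.5 = 4540 mg
CL = 0.693 × Vd / t½ = 0.693 × 698.4 / 24.8 = 19.52 L/h
Infusion rate = CL × Css = 19.52 × 6.5 = 126.9 mg/h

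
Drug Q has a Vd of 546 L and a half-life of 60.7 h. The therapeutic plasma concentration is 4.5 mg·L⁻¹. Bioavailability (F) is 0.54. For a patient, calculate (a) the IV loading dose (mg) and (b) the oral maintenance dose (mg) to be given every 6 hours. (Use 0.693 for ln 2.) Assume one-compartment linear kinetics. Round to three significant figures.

(a) 2460 mg; (b) 312 mg

LD = Vd × C = 546.0 × 4.5 = 2457 mg
CL = 0.693 × Vd / t½ = 0.693 × 546.0 / 60.7 = 6.234 L/h
D = CL × Css × τ / F = 6.234 × 4.5 × 6 / 0.54 = 311.7 mg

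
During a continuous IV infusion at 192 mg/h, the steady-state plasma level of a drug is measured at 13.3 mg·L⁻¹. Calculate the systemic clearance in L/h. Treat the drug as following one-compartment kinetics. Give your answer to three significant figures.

14.4 L/h

At steady state, infusion rate = CL × Css, so CL = rate / Css.
CL = 192 / 13.3 = 14.44 L/h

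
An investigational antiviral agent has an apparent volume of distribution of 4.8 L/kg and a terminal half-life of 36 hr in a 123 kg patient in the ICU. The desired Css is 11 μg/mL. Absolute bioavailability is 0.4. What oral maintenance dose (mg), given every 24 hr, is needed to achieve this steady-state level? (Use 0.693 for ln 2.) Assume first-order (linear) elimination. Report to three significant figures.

Total Vd = 4.8 × 123 = 590.4 L
k = 0.693/36 = 0.01925 h⁻¹, so CL = k·Vd = 0.01925 × 590.4 = 11.37 L/h
D = CL × Css × τ / F = 11.37 × 11 × 24 / 0.4 = 7504 mg

7500 mg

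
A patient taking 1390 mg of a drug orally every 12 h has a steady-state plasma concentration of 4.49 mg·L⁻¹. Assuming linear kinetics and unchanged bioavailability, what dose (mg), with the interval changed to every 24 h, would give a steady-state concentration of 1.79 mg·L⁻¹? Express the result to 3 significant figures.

With linear kinetics, Css is proportional to dose rate (D/τ) at fixed clearance.
D₂ = D₁ × (Css,target / Css,current) × (τ₂/τ₁) = 1390 × (1.79/4.49) × (24/12) = 1108 mg

1110 mg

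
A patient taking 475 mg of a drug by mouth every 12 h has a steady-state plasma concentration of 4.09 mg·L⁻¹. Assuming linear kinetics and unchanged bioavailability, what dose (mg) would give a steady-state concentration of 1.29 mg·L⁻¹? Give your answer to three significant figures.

With linear kinetics, Css is proportional to dose rate (D/τ) at fixed clearance.
D₂ = D₁ × (Css,target / Css,current) = 475 × 1.29/4.09 = 149.8 mg

150 mg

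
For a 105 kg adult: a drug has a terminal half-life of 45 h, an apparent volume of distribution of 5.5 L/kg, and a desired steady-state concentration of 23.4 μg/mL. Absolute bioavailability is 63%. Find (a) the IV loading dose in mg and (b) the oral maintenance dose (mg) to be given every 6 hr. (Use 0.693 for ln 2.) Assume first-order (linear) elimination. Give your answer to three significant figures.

(a) 13500 mg; (b) 1980 mg

Vd = 5.5 L/kg × 105 kg = 577.5 L
LD = Vd × C = 577.5 × 23.4 = 13510 mg
CL = 0.693 × Vd / t½ = 0.693 × 577.5 / 45 = 8.894 L/h
D = CL × Css × τ / F = 8.894 × 23.4 × 6 / 0.63 = 1982 mg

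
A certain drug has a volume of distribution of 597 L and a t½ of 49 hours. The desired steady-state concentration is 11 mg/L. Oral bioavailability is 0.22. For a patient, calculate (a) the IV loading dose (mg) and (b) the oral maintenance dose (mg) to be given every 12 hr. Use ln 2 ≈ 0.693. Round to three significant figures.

LD = Vd × C = 597.0 × 11 = 6567 mg
CL = 0.693 × Vd / t½ = 0.693 × 597.0 / 49 = 8.443 L/h
D = CL × Css × τ / F = 8.443 × 11 × 12 / 0.22 = 5066 mg

(a) 6570 mg; (b) 5070 mg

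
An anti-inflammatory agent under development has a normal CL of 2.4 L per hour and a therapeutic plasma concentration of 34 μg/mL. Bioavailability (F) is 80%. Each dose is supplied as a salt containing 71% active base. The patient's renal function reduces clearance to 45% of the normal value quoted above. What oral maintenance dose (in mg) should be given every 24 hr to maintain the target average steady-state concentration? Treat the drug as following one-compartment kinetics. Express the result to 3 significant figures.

Patient clearance = 0.45 × 2.400 = 1.080 L/h
D = CL × Css × τ / F / S = 1.080 × 34 × 24 / 0.8 / 0.71 = 1552 mg

1550 mg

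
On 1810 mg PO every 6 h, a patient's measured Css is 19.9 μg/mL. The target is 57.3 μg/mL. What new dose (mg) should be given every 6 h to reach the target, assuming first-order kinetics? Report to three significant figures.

For first-order elimination, Css ∝ F·D/(CL·τ); F and CL are unchanged, so Css ∝ D/τ.
D₂ = D₁ × (Css,target / Css,current) = 1810 × 57.3/19.9 = 5212 mg

5210 mg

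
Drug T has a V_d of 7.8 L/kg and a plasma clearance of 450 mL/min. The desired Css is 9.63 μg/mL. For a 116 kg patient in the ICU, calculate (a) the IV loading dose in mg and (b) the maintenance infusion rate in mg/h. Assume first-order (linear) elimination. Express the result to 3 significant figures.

(a) 8710 mg; (b) 260 mg/h

Vd(total) = 116 kg × 7.8 L/kg = 904.8 L
Loading: fill Vd to C_target → 904.8 L × 9.63 mg/L = 8713 mg
Convert clearance: 450 mL/min × 60 min/h ÷ 1000 mL/L = 27.00 L/h
Maintenance infusion rate = CL × Css = 27.00 × 9.63 = 260.0 mg/h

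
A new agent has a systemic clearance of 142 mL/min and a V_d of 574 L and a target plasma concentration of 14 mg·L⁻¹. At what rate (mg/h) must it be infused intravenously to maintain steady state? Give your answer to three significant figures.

CL = 142 mL/min × 60/1000 = 8.520 L/h
Vd does not affect the maintenance rate; only clearance governs steady-state input.
Infusion rate = CL · Css = 8.520 L/h × 14 mg/L = 119.3 mg/h

119 mg/h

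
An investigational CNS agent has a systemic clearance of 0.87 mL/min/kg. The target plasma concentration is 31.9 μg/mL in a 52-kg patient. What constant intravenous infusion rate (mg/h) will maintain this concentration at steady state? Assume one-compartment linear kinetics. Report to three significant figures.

86.6 mg/h

CL = 0.87 mL/min/kg × 52 kg = 45.24 mL/min = 45.24 × 60/1000 = 2.714 L/h
At steady state, infusion rate equals elimination rate: rate in = CL × Css.
Rate = CL × Css = 2.714 × 31.9 = 86.58 mg/h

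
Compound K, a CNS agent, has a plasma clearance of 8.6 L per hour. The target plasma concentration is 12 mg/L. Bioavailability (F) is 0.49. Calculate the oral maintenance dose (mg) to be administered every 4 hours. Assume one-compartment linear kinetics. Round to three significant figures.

D = CL × Css × τ / F = 8.600 × 12 × 4 / 0.49 = 842.4 mg

842 mg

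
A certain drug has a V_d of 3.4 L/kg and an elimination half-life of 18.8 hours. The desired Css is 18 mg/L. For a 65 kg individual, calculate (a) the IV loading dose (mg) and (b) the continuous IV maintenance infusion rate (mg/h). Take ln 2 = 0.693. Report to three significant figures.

Total Vd = 3.4 × 65 = 221.0 L
LD = Vd × C = 221.0 × 18 = 3978 mg
CL = 0.693 × Vd / t½ = 0.693 × 221.0 / 18.8 = 8.146 L/h
Infusion rate = CL × Css = 8.146 × 18 = 146.6 mg/h

(a) 3980 mg; (b) 147 mg/h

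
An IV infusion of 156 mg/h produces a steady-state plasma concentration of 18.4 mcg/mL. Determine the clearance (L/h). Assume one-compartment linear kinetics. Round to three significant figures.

8.48 L/h

At steady state, infusion rate = CL × Css, so CL = rate / Css.
CL = 156 / 18.4 = 8.478 L/h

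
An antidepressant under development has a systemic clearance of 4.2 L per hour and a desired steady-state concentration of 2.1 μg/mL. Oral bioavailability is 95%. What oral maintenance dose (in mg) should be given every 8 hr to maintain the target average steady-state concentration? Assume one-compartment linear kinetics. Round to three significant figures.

74.3 mg

D = CL × Css × τ / F = 4.200 × 2.1 × 8 / 0.95 = 74.27 mg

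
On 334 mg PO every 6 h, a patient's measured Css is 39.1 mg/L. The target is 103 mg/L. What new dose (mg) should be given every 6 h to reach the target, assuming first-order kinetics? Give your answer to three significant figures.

880 mg

With linear kinetics, Css is proportional to dose rate (D/τ) at fixed clearance.
D₂ = D₁ × (Css,target / Css,current) = 334 × 103/39.1 = 879.8 mg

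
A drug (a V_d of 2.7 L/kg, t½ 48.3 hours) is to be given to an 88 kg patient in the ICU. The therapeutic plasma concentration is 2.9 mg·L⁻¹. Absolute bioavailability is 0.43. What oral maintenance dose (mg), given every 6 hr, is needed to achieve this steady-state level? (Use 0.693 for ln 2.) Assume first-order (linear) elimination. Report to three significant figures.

Vd = 2.7 L/kg × 88 kg = 237.6 L
CL = ln 2 · Vd / t½ = 0.693 × 237.6 / 48.3 = 3.409 L/h
D = CL × Css × τ / F = 3.409 × 2.9 × 6 / 0.43 = 137.9 mg

138 mg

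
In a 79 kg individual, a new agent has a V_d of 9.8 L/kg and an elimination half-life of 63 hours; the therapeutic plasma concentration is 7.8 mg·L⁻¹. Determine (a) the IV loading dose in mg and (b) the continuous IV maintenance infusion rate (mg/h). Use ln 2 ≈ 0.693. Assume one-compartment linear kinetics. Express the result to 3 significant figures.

(a) 6040 mg; (b) 66.4 mg/h

Vd(total) = 79 kg × 9.8 L/kg = 774.2 L
LD = Vd × C = 774.2 × 7.8 = 6039 mg
CL = 0.693 × Vd / t½ = 0.693 × 774.2 / 63 = 8.516 L/h
Infusion rate = CL × Css = 8.516 × 7.8 = 66.42 mg/h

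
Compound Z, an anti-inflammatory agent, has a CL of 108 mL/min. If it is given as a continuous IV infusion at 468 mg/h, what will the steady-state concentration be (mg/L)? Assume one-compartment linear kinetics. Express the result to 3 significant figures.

72.2 mg/L

CL = 108 mL/min × 60/1000 = 6.480 L/h
Css = rate / CL = 468 / 6.480 = 72.22 mg/L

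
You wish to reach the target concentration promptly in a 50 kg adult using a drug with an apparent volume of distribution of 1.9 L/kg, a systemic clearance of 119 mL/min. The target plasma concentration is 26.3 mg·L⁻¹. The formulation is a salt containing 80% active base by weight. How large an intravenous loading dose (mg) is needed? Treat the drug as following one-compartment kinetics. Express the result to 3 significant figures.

3120 mg

Vd = 1.9 L/kg × 50 kg = 95.00 L
LD = Vd × C / S = 95.00 × 26.30 / 0.8 = 3123 mg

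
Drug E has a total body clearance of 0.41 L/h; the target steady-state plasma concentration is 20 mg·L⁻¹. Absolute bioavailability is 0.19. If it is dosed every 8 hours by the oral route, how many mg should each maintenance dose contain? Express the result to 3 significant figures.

345 mg

D = CL × Css × τ / F = 0.4100 × 20 × 8 / 0.19 = 345.3 mg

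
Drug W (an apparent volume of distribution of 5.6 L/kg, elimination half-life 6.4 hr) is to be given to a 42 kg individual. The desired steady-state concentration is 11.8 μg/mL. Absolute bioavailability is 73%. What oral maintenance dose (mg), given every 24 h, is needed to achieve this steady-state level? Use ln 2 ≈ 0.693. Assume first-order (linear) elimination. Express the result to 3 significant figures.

Vd = 5.6 L/kg × 42 kg = 235.2 L
CL = ln 2 · Vd / t½ = 0.693 × 235.2 / 6.4 = 25.47 L/h
D = CL × Css × τ / F = 25.47 × 11.8 × 24 / 0.73 = 9881 mg

9880 mg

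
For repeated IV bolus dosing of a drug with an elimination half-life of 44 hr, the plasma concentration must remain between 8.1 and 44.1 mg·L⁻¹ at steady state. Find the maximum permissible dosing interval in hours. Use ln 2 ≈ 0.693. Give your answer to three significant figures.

108 h

k = 0.693 / t½ = 0.693 / 44 = 0.01575 h⁻¹
Between IV bolus doses, concentration decays as C = C₀·e^(−kτ), so C_peak/C_trough = e^(kτ).
τ_max = ln(C_peak/C_trough) / k = ln(44.1/8.1) / 0.01575 = 1.695 / 0.01575 = 107.6 h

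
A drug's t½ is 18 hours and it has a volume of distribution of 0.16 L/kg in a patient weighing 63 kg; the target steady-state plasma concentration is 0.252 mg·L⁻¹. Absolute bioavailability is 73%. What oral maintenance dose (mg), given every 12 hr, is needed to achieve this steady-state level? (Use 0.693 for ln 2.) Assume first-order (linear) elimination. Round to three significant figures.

1.61 mg

Vd(total) = 63 kg × 0.16 L/kg = 10.08 L
CL = 0.693 × Vd / t½ = 0.693 × 10.08 / 18 = 0.3881 L/h
D = CL × Css × τ / F = 0.3881 × 0.252 × 12 / 0.73 = 1.608 mg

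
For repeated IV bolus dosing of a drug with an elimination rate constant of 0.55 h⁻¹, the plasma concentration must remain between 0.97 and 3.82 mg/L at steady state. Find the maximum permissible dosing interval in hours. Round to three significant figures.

2.49 h

Between IV bolus doses, concentration decays as C = C₀·e^(−kτ), so C_peak/C_trough = e^(kτ).
τ_max = ln(C_peak/C_trough) / k = ln(3.82/0.97) / 0.5500 = 1.371 / 0.5500 = 2.493 h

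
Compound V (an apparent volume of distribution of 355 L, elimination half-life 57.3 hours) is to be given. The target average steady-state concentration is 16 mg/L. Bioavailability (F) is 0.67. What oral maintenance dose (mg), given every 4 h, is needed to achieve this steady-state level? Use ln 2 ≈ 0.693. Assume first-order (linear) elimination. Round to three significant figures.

410 mg

CL = ln 2 · Vd / t½ = 0.693 × 355.0 / 57.3 = 4.293 L/h
D = CL × Css × τ / F = 4.293 × 16 × 4 / 0.67 = 410.1 mg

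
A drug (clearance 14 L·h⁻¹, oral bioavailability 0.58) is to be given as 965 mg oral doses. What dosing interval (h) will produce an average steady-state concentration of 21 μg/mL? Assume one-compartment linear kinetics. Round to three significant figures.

1.90 h

F·D/τ = CL·Css → τ = F·D / (CL·Css).
τ = 0.58 × 965 / (14 × 21) = 1.904 h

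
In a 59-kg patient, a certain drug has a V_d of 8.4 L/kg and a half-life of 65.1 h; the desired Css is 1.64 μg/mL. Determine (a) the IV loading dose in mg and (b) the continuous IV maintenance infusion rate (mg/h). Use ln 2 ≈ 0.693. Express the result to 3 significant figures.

Vd(total) = 59 kg × 8.4 L/kg = 495.6 L
LD = Vd × C = 495.6 × 1.64 = 812.8 mg
CL = 0.693 × Vd / t½ = 0.693 × 495.6 / 65.1 = 5.276 L/h
Infusion rate = CL × Css = 5.276 × 1.64 = 8.653 mg/h

(a) 813 mg; (b) 8.65 mg/h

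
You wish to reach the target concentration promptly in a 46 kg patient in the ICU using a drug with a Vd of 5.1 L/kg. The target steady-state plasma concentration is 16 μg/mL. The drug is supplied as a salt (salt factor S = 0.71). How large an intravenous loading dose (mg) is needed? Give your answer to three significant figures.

Vd(total) = 46 kg × 5.1 L/kg = 234.6 L
The loading dose fills Vd to the target concentration.
LD = Vd × C / S = 234.6 × 16.00 / 0.71 = 5287 mg

5290 mg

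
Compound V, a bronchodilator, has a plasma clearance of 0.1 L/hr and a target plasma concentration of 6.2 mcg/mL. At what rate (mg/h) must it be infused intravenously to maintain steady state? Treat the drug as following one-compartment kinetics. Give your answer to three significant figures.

0.620 mg/h

At steady state, infusion rate equals elimination rate: rate in = CL × Css.
Infusion rate = CL · Css = 0.1000 L/h × 6.2 mg/L = 0.6200 mg/h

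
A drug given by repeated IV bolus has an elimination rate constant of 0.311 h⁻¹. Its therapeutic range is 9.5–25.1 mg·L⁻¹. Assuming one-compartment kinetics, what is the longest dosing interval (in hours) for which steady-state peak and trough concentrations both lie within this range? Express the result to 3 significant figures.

3.12 h

Between IV bolus doses, concentration decays as C = C₀·e^(−kτ), so C_peak/C_trough = e^(kτ).
τ_max = ln(C_peak/C_trough) / k = ln(25.1/9.5) / 0.3110 = 0.9716 / 0.3110 = 3.124 h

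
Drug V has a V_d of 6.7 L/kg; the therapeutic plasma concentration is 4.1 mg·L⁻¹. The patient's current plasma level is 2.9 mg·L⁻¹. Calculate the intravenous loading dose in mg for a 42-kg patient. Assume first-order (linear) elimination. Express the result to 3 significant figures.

Vd = 6.7 L/kg × 42 kg = 281.4 L
Concentration deficit ΔC = 4.1 − 2.9 = 1.200 mg/L
LD = Vd × ΔC = 281.4 × 1.200 = 337.7 mg

338 mg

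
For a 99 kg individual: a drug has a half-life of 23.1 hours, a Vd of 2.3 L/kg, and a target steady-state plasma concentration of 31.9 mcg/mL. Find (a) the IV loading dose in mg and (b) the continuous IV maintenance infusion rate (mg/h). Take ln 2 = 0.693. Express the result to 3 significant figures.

Total Vd = 2.3 × 99 = 227.7 L
LD = Vd × C = 227.7 × 31.9 = 7264 mg
CL = 0.693 × Vd / t½ = 0.693 × 227.7 / 23.1 = 6.831 L/h
Infusion rate = CL × Css = 6.831 × 31.9 = 217.9 mg/h

(a) 7260 mg; (b) 218 mg/h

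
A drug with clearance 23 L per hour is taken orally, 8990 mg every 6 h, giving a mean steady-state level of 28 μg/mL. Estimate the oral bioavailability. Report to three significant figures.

0.430

F·D/τ = CL·Css at steady state → F = CL·Css·τ / D.
F = 23 × 28 × 6 / 8990 = 0.430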